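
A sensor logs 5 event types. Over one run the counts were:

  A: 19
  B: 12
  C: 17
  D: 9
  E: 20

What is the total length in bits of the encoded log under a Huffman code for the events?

Greedily combine the two least-frequent nodes:
D(9) + B(12) → 21
C(17) + A(19) → 36
E(20) + 21 → 41
36 + 41 → 77
The encoded length is the sum of every internal node's weight: 21 + 36 + 41 + 77 = 175 bits.

175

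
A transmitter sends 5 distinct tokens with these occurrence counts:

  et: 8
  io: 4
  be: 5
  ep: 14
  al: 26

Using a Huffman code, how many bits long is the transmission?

114

Greedily combine the two least-frequent nodes:
merge io(4) and be(5): 9
merge et(8) and 9: 17
merge ep(14) and 17: 31
merge al(26) and 31: 57
The encoded length is the sum of every internal node's weight: 9 + 17 + 31 + 57 = 114 bits.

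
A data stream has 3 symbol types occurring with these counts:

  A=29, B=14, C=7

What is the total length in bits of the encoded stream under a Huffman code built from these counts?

71

Merge the two smallest weights repeatedly:
merge C(7) and B(14): 21
merge 21 and A(29): 50
The encoded length is the sum of every internal node's weight: 21 + 50 = 71 bits.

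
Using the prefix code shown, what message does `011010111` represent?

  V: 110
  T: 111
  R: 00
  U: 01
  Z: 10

UZZT

Read left to right; each codeword is recognised as soon as it completes (prefix code):
  01→U | 10→Z | 10→Z | 111→T
Decoded message: UZZT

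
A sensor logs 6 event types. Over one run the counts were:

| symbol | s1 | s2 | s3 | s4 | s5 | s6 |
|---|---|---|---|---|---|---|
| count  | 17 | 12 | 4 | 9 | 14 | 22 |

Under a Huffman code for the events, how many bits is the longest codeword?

4

Merge the two lowest-weight nodes at each step:
s3(4) + s4(9) → 13
s2(12) + 13 → 25
s5(14) + s1(17) → 31
s6(22) + 25 → 47
31 + 47 → 78
Maximum depth reached is 4.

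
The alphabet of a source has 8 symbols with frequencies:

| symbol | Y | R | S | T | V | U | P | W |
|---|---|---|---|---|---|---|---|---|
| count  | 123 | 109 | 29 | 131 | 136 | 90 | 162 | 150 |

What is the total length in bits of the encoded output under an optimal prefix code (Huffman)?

2747

Greedily combine the two least-frequent nodes:
combine S(29), U(90) → 119
combine R(109), 119 → 228
combine Y(123), T(131) → 254
combine V(136), W(150) → 286
combine P(162), 228 → 390
combine 254, 286 → 540
combine 390, 540 → 930
The encoded length is the sum of every internal node's weight: 119 + 228 + 254 + 286 + 390 + 540 + 930 = 2747 bits.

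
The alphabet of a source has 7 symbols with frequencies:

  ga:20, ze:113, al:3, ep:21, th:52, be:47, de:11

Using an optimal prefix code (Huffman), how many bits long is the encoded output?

Merge the two smallest weights repeatedly:
al(3) + de(11) → 14
14 + ga(20) → 34
ep(21) + 34 → 55
be(47) + th(52) → 99
55 + 99 → 154
ze(113) + 154 → 267
The encoded length is the sum of every internal node's weight: 14 + 34 + 55 + 99 + 154 + 267 = 623 bits.

623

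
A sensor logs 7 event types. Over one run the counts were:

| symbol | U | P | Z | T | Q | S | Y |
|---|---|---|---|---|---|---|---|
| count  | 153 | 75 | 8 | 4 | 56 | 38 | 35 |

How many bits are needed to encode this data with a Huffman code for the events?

860

Merge the two smallest weights repeatedly:
merge T(4) and Z(8): 12
merge 12 and Y(35): 47
merge S(38) and 47: 85
merge Q(56) and P(75): 131
merge 85 and 131: 216
merge U(153) and 216: 369
The encoded length is the sum of every internal node's weight: 12 + 47 + 85 + 131 + 216 + 369 = 860 bits.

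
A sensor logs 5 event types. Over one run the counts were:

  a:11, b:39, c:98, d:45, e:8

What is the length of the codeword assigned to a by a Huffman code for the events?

Build the tree from the bottom:
merge e(8) and a(11): 19
merge 19 and b(39): 58
merge d(45) and 58: 103
merge c(98) and 103: 201
a sits 4 levels below the root, so its codeword is 4 bits.

4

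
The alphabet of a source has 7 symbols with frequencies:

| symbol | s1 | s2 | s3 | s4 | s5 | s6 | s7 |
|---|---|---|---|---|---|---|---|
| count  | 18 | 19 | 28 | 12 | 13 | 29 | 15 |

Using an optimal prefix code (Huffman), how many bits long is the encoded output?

Greedily combine the two least-frequent nodes:
s4(12) + s5(13) → 25
s7(15) + s1(18) → 33
s2(19) + 25 → 44
s3(28) + s6(29) → 57
33 + 44 → 77
57 + 77 → 134
Each symbol's bit-cost is frequency × depth; summing gives 370 bits (equivalently 25 + 33 + 44 + 57 + 77 + 134).

370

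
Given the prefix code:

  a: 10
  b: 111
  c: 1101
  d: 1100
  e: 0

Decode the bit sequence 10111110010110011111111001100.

Read left to right; each codeword is recognised as soon as it completes (prefix code):
  10→a | 111→b | 1100→d | 10→a | 1100→d | 111→b | 111→b | 1100→d | 1100→d
Decoded message: abdadbbdd

abdadbbdd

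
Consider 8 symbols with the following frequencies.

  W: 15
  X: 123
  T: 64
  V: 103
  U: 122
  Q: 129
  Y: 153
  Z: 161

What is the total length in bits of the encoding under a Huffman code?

2528

Greedily combine the two least-frequent nodes:
W(15) + T(64) → 79
79 + V(103) → 182
U(122) + X(123) → 245
Q(129) + Y(153) → 282
Z(161) + 182 → 343
245 + 282 → 527
343 + 527 → 870
Each symbol's bit-cost is frequency × depth; summing gives 2528 bits (equivalently 79 + 182 + 245 + 282 + 343 + 527 + 870).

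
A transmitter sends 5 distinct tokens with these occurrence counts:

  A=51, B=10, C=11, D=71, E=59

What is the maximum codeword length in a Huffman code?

Merge the two lowest-weight nodes at each step:
B(10) + C(11) → 21
21 + A(51) → 72
E(59) + D(71) → 130
72 + 130 → 202
Maximum depth reached is 3.

3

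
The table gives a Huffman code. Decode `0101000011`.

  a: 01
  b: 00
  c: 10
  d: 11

aabbd

Read left to right; each codeword is recognised as soon as it completes (prefix code):
  01→a | 01→a | 00→b | 00→b | 11→d
Decoded message: aabbd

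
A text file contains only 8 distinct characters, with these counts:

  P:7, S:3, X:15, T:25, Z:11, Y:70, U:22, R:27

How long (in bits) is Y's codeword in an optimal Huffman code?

Repeatedly merge the two smallest:
merge S(3) and P(7): 10
merge 10 and Z(11): 21
merge X(15) and 21: 36
merge U(22) and T(25): 47
merge R(27) and 36: 63
merge 47 and 63: 110
merge Y(70) and 110: 180
Y is a child of the root — depth 1, so its codeword is a single bit.

1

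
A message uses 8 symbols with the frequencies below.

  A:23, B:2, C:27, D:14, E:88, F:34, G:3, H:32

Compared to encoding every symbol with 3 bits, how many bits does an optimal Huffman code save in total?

110

Fixed-length: 3 bits × 223 symbols = 669 bits.
Huffman merges:
merge B(2) and G(3): 5
merge 5 and D(14): 19
merge 19 and A(23): 42
merge C(27) and H(32): 59
merge F(34) and 42: 76
merge 59 and 76: 135
merge E(88) and 135: 223
Huffman total = 5 + 19 + 42 + 59 + 76 + 135 + 223 = 559 bits.
Saving = 669 − 559 = 110 bits.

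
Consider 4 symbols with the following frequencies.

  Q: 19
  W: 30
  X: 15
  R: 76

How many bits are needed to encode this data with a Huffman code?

Merge the two smallest weights repeatedly:
combine X(15), Q(19) → 34
combine W(30), 34 → 64
combine 64, R(76) → 140
The encoded length is the sum of every internal node's weight: 34 + 64 + 140 = 238 bits.

238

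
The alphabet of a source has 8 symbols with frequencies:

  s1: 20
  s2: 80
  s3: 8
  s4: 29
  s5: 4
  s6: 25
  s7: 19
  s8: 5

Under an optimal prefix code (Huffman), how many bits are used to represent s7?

Build the tree from the bottom:
combine s5(4), s8(5) → 9
combine s3(8), 9 → 17
combine 17, s7(19) → 36
combine s1(20), s6(25) → 45
combine s4(29), 36 → 65
combine 45, 65 → 110
combine s2(80), 110 → 190
s7 sits 4 levels below the root, so its codeword is 4 bits.

4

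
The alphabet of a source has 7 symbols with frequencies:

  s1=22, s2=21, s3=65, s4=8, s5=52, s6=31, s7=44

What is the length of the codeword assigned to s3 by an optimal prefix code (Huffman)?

2

Build the tree from the bottom:
s4(8) + s2(21) → 29
s1(22) + 29 → 51
s6(31) + s7(44) → 75
51 + s5(52) → 103
s3(65) + 75 → 140
103 + 140 → 243
s3's leaf is at depth 2, giving a 2-bit codeword.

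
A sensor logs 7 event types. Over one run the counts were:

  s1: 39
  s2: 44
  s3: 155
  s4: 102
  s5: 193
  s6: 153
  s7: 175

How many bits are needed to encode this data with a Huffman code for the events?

Merge the two smallest weights repeatedly:
s1(39) + s2(44) → 83
83 + s4(102) → 185
s6(153) + s3(155) → 308
s7(175) + 185 → 360
s5(193) + 308 → 501
360 + 501 → 861
Each symbol's bit-cost is frequency × depth; summing gives 2298 bits (equivalently 83 + 185 + 308 + 360 + 501 + 861).

2298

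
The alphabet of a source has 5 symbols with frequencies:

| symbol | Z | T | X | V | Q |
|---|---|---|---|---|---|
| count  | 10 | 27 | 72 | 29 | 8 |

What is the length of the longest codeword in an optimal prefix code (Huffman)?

4

Merge the two lowest-weight nodes at each step:
combine Q(8), Z(10) → 18
combine 18, T(27) → 45
combine V(29), 45 → 74
combine X(72), 74 → 146
Maximum depth reached is 4.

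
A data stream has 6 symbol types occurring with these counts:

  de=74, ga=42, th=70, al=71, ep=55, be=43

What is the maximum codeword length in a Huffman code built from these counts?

3

Merge the two lowest-weight nodes at each step:
ga(42) + be(43) → 85
ep(55) + th(70) → 125
al(71) + de(74) → 145
85 + 125 → 210
145 + 210 → 355
The rarest symbols sit at the bottom; the longest codeword is 3 bits.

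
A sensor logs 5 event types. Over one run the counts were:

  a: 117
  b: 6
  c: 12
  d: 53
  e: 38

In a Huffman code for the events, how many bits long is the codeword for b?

4

Build the tree from the bottom:
b(6) + c(12) → 18
18 + e(38) → 56
d(53) + 56 → 109
109 + a(117) → 226
The subtree containing b is merged 4 times, so code length = 4.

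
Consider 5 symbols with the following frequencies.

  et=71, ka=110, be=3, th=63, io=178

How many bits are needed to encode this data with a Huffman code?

875

Merge the two smallest weights repeatedly:
be(3) + th(63) → 66
66 + et(71) → 137
ka(110) + 137 → 247
io(178) + 247 → 425
The encoded length is the sum of every internal node's weight: 66 + 137 + 247 + 425 = 875 bits.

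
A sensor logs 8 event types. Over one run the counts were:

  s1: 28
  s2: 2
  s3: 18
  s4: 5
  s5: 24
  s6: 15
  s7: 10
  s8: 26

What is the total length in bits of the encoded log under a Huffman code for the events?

Merge the two smallest weights repeatedly:
s2(2) + s4(5) → 7
7 + s7(10) → 17
s6(15) + 17 → 32
s3(18) + s5(24) → 42
s8(26) + s1(28) → 54
32 + 42 → 74
54 + 74 → 128
The encoded length is the sum of every internal node's weight: 7 + 17 + 32 + 42 + 54 + 74 + 128 = 354 bits.

354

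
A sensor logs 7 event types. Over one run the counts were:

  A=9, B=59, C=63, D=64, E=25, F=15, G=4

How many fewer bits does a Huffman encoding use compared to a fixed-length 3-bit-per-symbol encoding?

Fixed-length: 3 bits × 239 symbols = 717 bits.
Huffman merges:
G(4) + A(9) → 13
13 + F(15) → 28
E(25) + 28 → 53
53 + B(59) → 112
C(63) + D(64) → 127
112 + 127 → 239
Huffman total = 13 + 28 + 53 + 112 + 127 + 239 = 572 bits.
Saving = 717 − 572 = 145 bits.

145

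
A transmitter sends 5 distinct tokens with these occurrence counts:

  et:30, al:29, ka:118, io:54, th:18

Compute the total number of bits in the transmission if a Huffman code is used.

504

Greedily combine the two least-frequent nodes:
combine th(18), al(29) → 47
combine et(30), 47 → 77
combine io(54), 77 → 131
combine ka(118), 131 → 249
The encoded length is the sum of every internal node's weight: 47 + 77 + 131 + 249 = 504 bits.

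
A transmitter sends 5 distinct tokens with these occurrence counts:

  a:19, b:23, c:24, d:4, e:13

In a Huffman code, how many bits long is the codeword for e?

Build the tree from the bottom:
combine d(4), e(13) → 17
combine 17, a(19) → 36
combine b(23), c(24) → 47
combine 36, 47 → 83
The subtree containing e is merged 3 times, so code length = 3.

3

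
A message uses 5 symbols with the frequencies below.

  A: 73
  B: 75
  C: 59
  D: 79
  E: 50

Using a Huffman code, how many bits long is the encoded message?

Greedily combine the two least-frequent nodes:
combine E(50), C(59) → 109
combine A(73), B(75) → 148
combine D(79), 109 → 188
combine 148, 188 → 336
The encoded length is the sum of every internal node's weight: 109 + 148 + 188 + 336 = 781 bits.

781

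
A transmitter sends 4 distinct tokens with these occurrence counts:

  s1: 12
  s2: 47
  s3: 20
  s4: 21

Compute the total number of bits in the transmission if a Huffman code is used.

Greedily combine the two least-frequent nodes:
s1(12) + s3(20) → 32
s4(21) + 32 → 53
s2(47) + 53 → 100
Total encoded bits = sum of merged weights = 32 + 53 + 100 = 185.

185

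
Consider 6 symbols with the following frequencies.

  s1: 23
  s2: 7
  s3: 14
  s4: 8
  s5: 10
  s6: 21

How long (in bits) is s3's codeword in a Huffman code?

3

Huffman merges, smallest pair first:
merge s2(7) and s4(8): 15
merge s5(10) and s3(14): 24
merge 15 and s6(21): 36
merge s1(23) and 24: 47
merge 36 and 47: 83
s3's leaf is at depth 3, giving a 3-bit codeword.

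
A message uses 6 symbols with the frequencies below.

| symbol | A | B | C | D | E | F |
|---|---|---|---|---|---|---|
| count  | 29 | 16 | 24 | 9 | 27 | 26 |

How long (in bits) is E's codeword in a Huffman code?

2

Huffman merges, smallest pair first:
D(9) + B(16) → 25
C(24) + 25 → 49
F(26) + E(27) → 53
A(29) + 49 → 78
53 + 78 → 131
E's leaf is at depth 2, giving a 2-bit codeword.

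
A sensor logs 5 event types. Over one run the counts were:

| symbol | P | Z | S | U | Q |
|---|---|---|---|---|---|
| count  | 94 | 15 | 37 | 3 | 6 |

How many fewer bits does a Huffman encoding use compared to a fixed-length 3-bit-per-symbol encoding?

216

Fixed-length: 3 bits × 155 symbols = 465 bits.
Huffman merges:
combine U(3), Q(6) → 9
combine 9, Z(15) → 24
combine 24, S(37) → 61
combine 61, P(94) → 155
Huffman total = 9 + 24 + 61 + 155 = 249 bits.
Saving = 465 − 249 = 216 bits.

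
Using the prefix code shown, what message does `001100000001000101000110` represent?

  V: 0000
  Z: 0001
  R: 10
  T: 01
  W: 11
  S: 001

SRVSZTZR

Read left to right; each codeword is recognised as soon as it completes (prefix code):
  001→S | 10→R | 0000→V | 001→S | 0001→Z | 01→T | 0001→Z | 10→R
Decoded message: SRVSZTZR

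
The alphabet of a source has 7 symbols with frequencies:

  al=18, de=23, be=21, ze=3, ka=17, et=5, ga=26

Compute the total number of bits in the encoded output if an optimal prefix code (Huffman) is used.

298

Build the Huffman tree bottom-up:
ze(3) + et(5) → 8
8 + ka(17) → 25
al(18) + be(21) → 39
de(23) + 25 → 48
ga(26) + 39 → 65
48 + 65 → 113
Total encoded bits = sum of merged weights = 8 + 25 + 39 + 48 + 65 + 113 = 298.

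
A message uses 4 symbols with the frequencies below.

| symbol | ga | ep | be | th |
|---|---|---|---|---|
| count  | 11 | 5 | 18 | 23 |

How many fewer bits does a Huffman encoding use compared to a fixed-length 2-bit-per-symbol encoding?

7

Fixed-length: 2 bits × 57 symbols = 114 bits.
Huffman merges:
ep(5) + ga(11) → 16
16 + be(18) → 34
th(23) + 34 → 57
Huffman total = 16 + 34 + 57 = 107 bits.
Saving = 114 − 107 = 7 bits.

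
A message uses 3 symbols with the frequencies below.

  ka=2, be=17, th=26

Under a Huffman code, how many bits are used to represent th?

Huffman merges, smallest pair first:
ka(2) + be(17) → 19
19 + th(26) → 45
th sits one level below the root: a 1-bit codeword.

1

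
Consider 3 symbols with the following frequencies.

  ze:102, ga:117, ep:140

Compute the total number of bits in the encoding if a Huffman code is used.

578

Greedily combine the two least-frequent nodes:
combine ze(102), ga(117) → 219
combine ep(140), 219 → 359
Each symbol's bit-cost is frequency × depth; summing gives 578 bits (equivalently 219 + 359).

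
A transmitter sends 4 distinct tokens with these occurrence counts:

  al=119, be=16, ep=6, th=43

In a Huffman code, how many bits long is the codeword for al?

Huffman merges, smallest pair first:
ep(6) + be(16) → 22
22 + th(43) → 65
65 + al(119) → 184
al sits one level below the root: a 1-bit codeword.

1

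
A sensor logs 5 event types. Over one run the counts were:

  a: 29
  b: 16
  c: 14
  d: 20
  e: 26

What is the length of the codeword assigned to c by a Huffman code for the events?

3

Build the tree from the bottom:
merge c(14) and b(16): 30
merge d(20) and e(26): 46
merge a(29) and 30: 59
merge 46 and 59: 105
c's leaf is at depth 3, giving a 3-bit codeword.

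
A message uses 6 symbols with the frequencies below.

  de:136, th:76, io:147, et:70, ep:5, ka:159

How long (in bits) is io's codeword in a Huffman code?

Huffman merges, smallest pair first:
merge ep(5) and et(70): 75
merge 75 and th(76): 151
merge de(136) and io(147): 283
merge 151 and ka(159): 310
merge 283 and 310: 593
io sits 2 levels below the root, so its codeword is 2 bits.

2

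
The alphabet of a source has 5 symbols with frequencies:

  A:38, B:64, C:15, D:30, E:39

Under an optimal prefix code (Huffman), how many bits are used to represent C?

Huffman merges, smallest pair first:
C(15) + D(30) → 45
A(38) + E(39) → 77
45 + B(64) → 109
77 + 109 → 186
C sits 3 levels below the root, so its codeword is 3 bits.

3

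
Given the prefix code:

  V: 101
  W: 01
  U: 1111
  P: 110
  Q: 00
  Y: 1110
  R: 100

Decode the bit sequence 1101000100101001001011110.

Read left to right; each codeword is recognised as soon as it completes (prefix code):
  110→P | 100→R | 01→W | 00→Q | 101→V | 00→Q | 100→R | 101→V | 1110→Y
Decoded message: PRWQVQRVY

PRWQVQRVY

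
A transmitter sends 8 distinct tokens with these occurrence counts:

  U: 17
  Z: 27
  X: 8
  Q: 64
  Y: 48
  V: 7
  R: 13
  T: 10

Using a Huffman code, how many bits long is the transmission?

508

Merge the two smallest weights repeatedly:
combine V(7), X(8) → 15
combine T(10), R(13) → 23
combine 15, U(17) → 32
combine 23, Z(27) → 50
combine 32, Y(48) → 80
combine 50, Q(64) → 114
combine 80, 114 → 194
Each symbol's bit-cost is frequency × depth; summing gives 508 bits (equivalently 15 + 23 + 32 + 50 + 80 + 114 + 194).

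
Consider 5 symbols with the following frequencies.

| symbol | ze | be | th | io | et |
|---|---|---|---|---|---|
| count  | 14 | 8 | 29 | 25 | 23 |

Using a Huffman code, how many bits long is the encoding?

Build the Huffman tree bottom-up:
merge be(8) and ze(14): 22
merge 22 and et(23): 45
merge io(25) and th(29): 54
merge 45 and 54: 99
Each symbol's bit-cost is frequency × depth; summing gives 220 bits (equivalently 22 + 45 + 54 + 99).

220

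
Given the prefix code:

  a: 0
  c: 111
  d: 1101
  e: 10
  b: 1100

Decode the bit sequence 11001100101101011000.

Read left to right; each codeword is recognised as soon as it completes (prefix code):
  1100→b | 1100→b | 10→e | 1101→d | 0→a | 1100→b | 0→a
Decoded message: bbedaba

bbedaba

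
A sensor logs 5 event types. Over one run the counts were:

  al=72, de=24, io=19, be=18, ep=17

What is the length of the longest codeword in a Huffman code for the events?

Merge the two lowest-weight nodes at each step:
ep(17) + be(18) → 35
io(19) + de(24) → 43
35 + 43 → 78
al(72) + 78 → 150
The rarest symbols sit at the bottom; the longest codeword is 3 bits.

3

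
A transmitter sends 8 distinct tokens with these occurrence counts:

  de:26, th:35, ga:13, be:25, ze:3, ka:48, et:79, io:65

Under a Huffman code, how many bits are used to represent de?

Huffman merges, smallest pair first:
ze(3) + ga(13) → 16
16 + be(25) → 41
de(26) + th(35) → 61
41 + ka(48) → 89
61 + io(65) → 126
et(79) + 89 → 168
126 + 168 → 294
de's leaf is at depth 3, giving a 3-bit codeword.

3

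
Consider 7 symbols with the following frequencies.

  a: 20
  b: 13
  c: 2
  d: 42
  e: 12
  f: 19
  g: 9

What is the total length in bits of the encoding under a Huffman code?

Greedily combine the two least-frequent nodes:
merge c(2) and g(9): 11
merge 11 and e(12): 23
merge b(13) and f(19): 32
merge a(20) and 23: 43
merge 32 and d(42): 74
merge 43 and 74: 117
The encoded length is the sum of every internal node's weight: 11 + 23 + 32 + 43 + 74 + 117 = 300 bits.

300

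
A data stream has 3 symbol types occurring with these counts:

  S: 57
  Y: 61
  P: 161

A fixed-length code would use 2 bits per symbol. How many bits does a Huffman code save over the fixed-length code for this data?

161

Fixed-length: 2 bits × 279 symbols = 558 bits.
Huffman merges:
merge S(57) and Y(61): 118
merge 118 and P(161): 279
Huffman total = 118 + 279 = 397 bits.
Saving = 558 − 397 = 161 bits.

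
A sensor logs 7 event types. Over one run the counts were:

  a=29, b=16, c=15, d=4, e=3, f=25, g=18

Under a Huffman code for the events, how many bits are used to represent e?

Build the tree from the bottom:
e(3) + d(4) → 7
7 + c(15) → 22
b(16) + g(18) → 34
22 + f(25) → 47
a(29) + 34 → 63
47 + 63 → 110
e sits 4 levels below the root, so its codeword is 4 bits.

4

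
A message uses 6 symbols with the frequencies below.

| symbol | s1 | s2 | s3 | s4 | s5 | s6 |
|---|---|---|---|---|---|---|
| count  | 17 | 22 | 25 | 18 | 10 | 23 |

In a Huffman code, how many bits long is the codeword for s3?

2

Repeatedly merge the two smallest:
s5(10) + s1(17) → 27
s4(18) + s2(22) → 40
s6(23) + s3(25) → 48
27 + 40 → 67
48 + 67 → 115
s3 sits 2 levels below the root, so its codeword is 2 bits.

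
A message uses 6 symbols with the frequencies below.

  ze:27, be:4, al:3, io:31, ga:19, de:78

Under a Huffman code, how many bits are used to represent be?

Repeatedly merge the two smallest:
combine al(3), be(4) → 7
combine 7, ga(19) → 26
combine 26, ze(27) → 53
combine io(31), 53 → 84
combine de(78), 84 → 162
be's leaf is at depth 5, giving a 5-bit codeword.

5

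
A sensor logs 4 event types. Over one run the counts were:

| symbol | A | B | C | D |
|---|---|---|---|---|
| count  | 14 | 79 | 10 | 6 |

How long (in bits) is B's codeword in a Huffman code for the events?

Repeatedly merge the two smallest:
merge D(6) and C(10): 16
merge A(14) and 16: 30
merge 30 and B(79): 109
B is merged only at the final step, so code length = 1.

1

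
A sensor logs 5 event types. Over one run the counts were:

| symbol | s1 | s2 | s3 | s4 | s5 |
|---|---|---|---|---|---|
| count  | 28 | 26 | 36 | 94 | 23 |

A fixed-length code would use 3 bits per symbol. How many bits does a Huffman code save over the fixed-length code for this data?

Fixed-length: 3 bits × 207 symbols = 621 bits.
Huffman merges:
s5(23) + s2(26) → 49
s1(28) + s3(36) → 64
49 + 64 → 113
s4(94) + 113 → 207
Huffman total = 49 + 64 + 113 + 207 = 433 bits.
Saving = 621 − 433 = 188 bits.

188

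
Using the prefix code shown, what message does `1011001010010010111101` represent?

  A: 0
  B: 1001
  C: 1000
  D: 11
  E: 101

EBABAAEDE

Read left to right; each codeword is recognised as soon as it completes (prefix code):
  101→E | 1001→B | 0→A | 1001→B | 0→A | 0→A | 101→E | 11→D | 101→E
Decoded message: EBABAAEDE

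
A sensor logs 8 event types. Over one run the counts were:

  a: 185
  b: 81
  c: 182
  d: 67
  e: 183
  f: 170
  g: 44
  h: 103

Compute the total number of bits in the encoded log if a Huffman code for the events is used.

Merge the two smallest weights repeatedly:
combine g(44), d(67) → 111
combine b(81), h(103) → 184
combine 111, f(170) → 281
combine c(182), e(183) → 365
combine 184, a(185) → 369
combine 281, 365 → 646
combine 369, 646 → 1015
The encoded length is the sum of every internal node's weight: 111 + 184 + 281 + 365 + 369 + 646 + 1015 = 2971 bits.

2971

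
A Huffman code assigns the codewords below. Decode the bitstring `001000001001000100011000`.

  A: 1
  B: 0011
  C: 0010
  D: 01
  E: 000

Read left to right; each codeword is recognised as soon as it completes (prefix code):
  0010→C | 000→E | 01→D | 0010→C | 0010→C | 0011→B | 000→E
Decoded message: CEDCCBE

CEDCCBE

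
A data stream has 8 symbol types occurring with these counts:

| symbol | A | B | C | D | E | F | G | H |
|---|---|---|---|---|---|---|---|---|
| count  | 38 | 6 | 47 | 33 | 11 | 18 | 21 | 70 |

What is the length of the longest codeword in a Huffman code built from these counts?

5

Merge the two lowest-weight nodes at each step:
combine B(6), E(11) → 17
combine 17, F(18) → 35
combine G(21), D(33) → 54
combine 35, A(38) → 73
combine C(47), 54 → 101
combine H(70), 73 → 143
combine 101, 143 → 244
The first pair merged (B, E) ends up deepest, at depth 5.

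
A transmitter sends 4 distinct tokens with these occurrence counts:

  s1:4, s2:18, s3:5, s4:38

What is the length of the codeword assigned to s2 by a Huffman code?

2

Repeatedly merge the two smallest:
combine s1(4), s3(5) → 9
combine 9, s2(18) → 27
combine 27, s4(38) → 65
s2's leaf is at depth 2, giving a 2-bit codeword.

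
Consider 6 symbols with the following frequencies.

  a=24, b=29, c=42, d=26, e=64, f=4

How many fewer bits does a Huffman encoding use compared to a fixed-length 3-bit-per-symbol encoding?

107

Fixed-length: 3 bits × 189 symbols = 567 bits.
Huffman merges:
merge f(4) and a(24): 28
merge d(26) and 28: 54
merge b(29) and c(42): 71
merge 54 and e(64): 118
merge 71 and 118: 189
Huffman total = 28 + 54 + 71 + 118 + 189 = 460 bits.
Saving = 567 − 460 = 107 bits.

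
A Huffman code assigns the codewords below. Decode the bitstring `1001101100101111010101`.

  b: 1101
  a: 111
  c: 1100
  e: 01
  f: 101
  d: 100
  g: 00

Read left to right; each codeword is recognised as soon as it completes (prefix code):
  100→d | 1101→b | 100→d | 101→f | 111→a | 01→e | 01→e | 01→e
Decoded message: dbdfaeee

dbdfaeee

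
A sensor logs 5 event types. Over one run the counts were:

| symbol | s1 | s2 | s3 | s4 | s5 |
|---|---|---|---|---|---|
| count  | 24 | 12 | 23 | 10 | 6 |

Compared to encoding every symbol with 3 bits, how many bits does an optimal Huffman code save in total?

Fixed-length: 3 bits × 75 symbols = 225 bits.
Huffman merges:
s5(6) + s4(10) → 16
s2(12) + 16 → 28
s3(23) + s1(24) → 47
28 + 47 → 75
Huffman total = 16 + 28 + 47 + 75 = 166 bits.
Saving = 225 − 166 = 59 bits.

59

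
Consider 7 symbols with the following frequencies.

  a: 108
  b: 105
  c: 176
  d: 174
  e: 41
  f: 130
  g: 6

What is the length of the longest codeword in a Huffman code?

Merge the two lowest-weight nodes at each step:
merge g(6) and e(41): 47
merge 47 and b(105): 152
merge a(108) and f(130): 238
merge 152 and d(174): 326
merge c(176) and 238: 414
merge 326 and 414: 740
Maximum depth reached is 4.

4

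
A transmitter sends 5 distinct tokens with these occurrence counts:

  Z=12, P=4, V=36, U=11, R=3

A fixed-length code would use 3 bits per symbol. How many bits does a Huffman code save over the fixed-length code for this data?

77

Fixed-length: 3 bits × 66 symbols = 198 bits.
Huffman merges:
R(3) + P(4) → 7
7 + U(11) → 18
Z(12) + 18 → 30
30 + V(36) → 66
Huffman total = 7 + 18 + 30 + 66 = 121 bits.
Saving = 198 − 121 = 77 bits.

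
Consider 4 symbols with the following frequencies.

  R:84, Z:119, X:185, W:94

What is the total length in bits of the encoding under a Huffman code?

Build the Huffman tree bottom-up:
combine R(84), W(94) → 178
combine Z(119), 178 → 297
combine X(185), 297 → 482
The encoded length is the sum of every internal node's weight: 178 + 297 + 482 = 957 bits.

957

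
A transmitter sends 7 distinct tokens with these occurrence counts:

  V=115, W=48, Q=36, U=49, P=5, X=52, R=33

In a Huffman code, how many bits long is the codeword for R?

4

Build the tree from the bottom:
P(5) + R(33) → 38
Q(36) + 38 → 74
W(48) + U(49) → 97
X(52) + 74 → 126
97 + V(115) → 212
126 + 212 → 338
The subtree containing R is merged 4 times, so code length = 4.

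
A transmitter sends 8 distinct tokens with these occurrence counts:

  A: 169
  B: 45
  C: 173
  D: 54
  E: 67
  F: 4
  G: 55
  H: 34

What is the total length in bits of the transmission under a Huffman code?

Build the Huffman tree bottom-up:
merge F(4) and H(34): 38
merge 38 and B(45): 83
merge D(54) and G(55): 109
merge E(67) and 83: 150
merge 109 and 150: 259
merge A(169) and C(173): 342
merge 259 and 342: 601
Each symbol's bit-cost is frequency × depth; summing gives 1582 bits (equivalently 38 + 83 + 109 + 150 + 259 + 342 + 601).

1582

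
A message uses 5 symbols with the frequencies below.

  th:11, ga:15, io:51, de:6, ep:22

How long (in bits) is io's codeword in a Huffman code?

1

Repeatedly merge the two smallest:
de(6) + th(11) → 17
ga(15) + 17 → 32
ep(22) + 32 → 54
io(51) + 54 → 105
io sits one level below the root: a 1-bit codeword.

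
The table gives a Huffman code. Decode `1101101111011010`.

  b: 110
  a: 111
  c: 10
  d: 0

bbacbc

Read left to right; each codeword is recognised as soon as it completes (prefix code):
  110→b | 110→b | 111→a | 10→c | 110→b | 10→c
Decoded message: bbacbc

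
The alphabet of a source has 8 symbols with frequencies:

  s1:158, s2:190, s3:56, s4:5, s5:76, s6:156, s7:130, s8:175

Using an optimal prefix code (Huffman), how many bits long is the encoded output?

Greedily combine the two least-frequent nodes:
combine s4(5), s3(56) → 61
combine 61, s5(76) → 137
combine s7(130), 137 → 267
combine s6(156), s1(158) → 314
combine s8(175), s2(190) → 365
combine 267, 314 → 581
combine 365, 581 → 946
The encoded length is the sum of every internal node's weight: 61 + 137 + 267 + 314 + 365 + 581 + 946 = 2671 bits.

2671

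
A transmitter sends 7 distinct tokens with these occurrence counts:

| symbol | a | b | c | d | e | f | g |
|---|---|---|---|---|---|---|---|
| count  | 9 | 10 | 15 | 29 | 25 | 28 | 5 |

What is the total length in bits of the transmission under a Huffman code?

Greedily combine the two least-frequent nodes:
combine g(5), a(9) → 14
combine b(10), 14 → 24
combine c(15), 24 → 39
combine e(25), f(28) → 53
combine d(29), 39 → 68
combine 53, 68 → 121
Total encoded bits = sum of merged weights = 14 + 24 + 39 + 53 + 68 + 121 = 319.

319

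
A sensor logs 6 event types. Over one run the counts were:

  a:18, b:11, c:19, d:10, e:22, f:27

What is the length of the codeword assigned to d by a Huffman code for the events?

Build the tree from the bottom:
merge d(10) and b(11): 21
merge a(18) and c(19): 37
merge 21 and e(22): 43
merge f(27) and 37: 64
merge 43 and 64: 107
d sits 3 levels below the root, so its codeword is 3 bits.

3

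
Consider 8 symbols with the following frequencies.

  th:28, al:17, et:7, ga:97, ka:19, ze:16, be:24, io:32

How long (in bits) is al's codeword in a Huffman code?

Build the tree from the bottom:
et(7) + ze(16) → 23
al(17) + ka(19) → 36
23 + be(24) → 47
th(28) + io(32) → 60
36 + 47 → 83
60 + 83 → 143
ga(97) + 143 → 240
al's leaf is at depth 4, giving a 4-bit codeword.

4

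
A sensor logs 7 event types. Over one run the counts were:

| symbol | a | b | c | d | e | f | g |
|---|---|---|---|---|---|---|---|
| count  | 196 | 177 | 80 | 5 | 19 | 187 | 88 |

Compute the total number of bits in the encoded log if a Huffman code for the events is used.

Build the Huffman tree bottom-up:
merge d(5) and e(19): 24
merge 24 and c(80): 104
merge g(88) and 104: 192
merge b(177) and f(187): 364
merge 192 and a(196): 388
merge 364 and 388: 752
Each symbol's bit-cost is frequency × depth; summing gives 1824 bits (equivalently 24 + 104 + 192 + 364 + 388 + 752).

1824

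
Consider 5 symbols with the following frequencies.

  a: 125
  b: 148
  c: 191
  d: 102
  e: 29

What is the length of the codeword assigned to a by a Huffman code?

2

Repeatedly merge the two smallest:
e(29) + d(102) → 131
a(125) + 131 → 256
b(148) + c(191) → 339
256 + 339 → 595
The subtree containing a is merged 2 times, so code length = 2.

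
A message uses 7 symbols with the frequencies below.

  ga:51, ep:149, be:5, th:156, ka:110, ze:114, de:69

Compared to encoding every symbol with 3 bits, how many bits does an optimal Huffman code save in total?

249

Fixed-length: 3 bits × 654 symbols = 1962 bits.
Huffman merges:
combine be(5), ga(51) → 56
combine 56, de(69) → 125
combine ka(110), ze(114) → 224
combine 125, ep(149) → 274
combine th(156), 224 → 380
combine 274, 380 → 654
Huffman total = 56 + 125 + 224 + 274 + 380 + 654 = 1713 bits.
Saving = 1962 − 1713 = 249 bits.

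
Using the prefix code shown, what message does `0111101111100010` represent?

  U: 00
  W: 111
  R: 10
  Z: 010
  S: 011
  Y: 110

SYWYUR

Read left to right; each codeword is recognised as soon as it completes (prefix code):
  011→S | 110→Y | 111→W | 110→Y | 00→U | 10→R
Decoded message: SYWYUR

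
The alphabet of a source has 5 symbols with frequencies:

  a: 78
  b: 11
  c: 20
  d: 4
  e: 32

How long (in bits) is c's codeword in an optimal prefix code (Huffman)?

Repeatedly merge the two smallest:
merge d(4) and b(11): 15
merge 15 and c(20): 35
merge e(32) and 35: 67
merge 67 and a(78): 145
The subtree containing c is merged 3 times, so code length = 3.

3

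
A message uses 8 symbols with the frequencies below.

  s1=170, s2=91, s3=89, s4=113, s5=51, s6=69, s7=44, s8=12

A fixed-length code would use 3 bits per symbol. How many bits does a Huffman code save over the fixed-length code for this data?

120

Fixed-length: 3 bits × 639 symbols = 1917 bits.
Huffman merges:
merge s8(12) and s7(44): 56
merge s5(51) and 56: 107
merge s6(69) and s3(89): 158
merge s2(91) and 107: 198
merge s4(113) and 158: 271
merge s1(170) and 198: 368
merge 271 and 368: 639
Huffman total = 56 + 107 + 158 + 198 + 271 + 368 + 639 = 1797 bits.
Saving = 1917 − 1797 = 120 bits.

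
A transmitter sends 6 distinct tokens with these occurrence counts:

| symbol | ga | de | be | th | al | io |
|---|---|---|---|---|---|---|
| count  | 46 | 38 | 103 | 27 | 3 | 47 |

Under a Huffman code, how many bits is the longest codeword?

4

Merge the two lowest-weight nodes at each step:
combine al(3), th(27) → 30
combine 30, de(38) → 68
combine ga(46), io(47) → 93
combine 68, 93 → 161
combine be(103), 161 → 264
Maximum depth reached is 4.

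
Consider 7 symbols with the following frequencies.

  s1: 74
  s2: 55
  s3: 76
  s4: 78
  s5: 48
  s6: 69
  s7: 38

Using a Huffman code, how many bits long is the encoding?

Merge the two smallest weights repeatedly:
merge s7(38) and s5(48): 86
merge s2(55) and s6(69): 124
merge s1(74) and s3(76): 150
merge s4(78) and 86: 164
merge 124 and 150: 274
merge 164 and 274: 438
The encoded length is the sum of every internal node's weight: 86 + 124 + 150 + 164 + 274 + 438 = 1236 bits.

1236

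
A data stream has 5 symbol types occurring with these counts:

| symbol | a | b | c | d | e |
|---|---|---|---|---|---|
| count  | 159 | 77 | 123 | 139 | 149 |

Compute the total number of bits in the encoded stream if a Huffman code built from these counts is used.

1494

Build the Huffman tree bottom-up:
b(77) + c(123) → 200
d(139) + e(149) → 288
a(159) + 200 → 359
288 + 359 → 647
Total encoded bits = sum of merged weights = 200 + 288 + 359 + 647 = 1494.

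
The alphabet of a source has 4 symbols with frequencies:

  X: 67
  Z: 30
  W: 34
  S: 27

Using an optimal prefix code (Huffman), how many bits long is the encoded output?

306

Merge the two smallest weights repeatedly:
S(27) + Z(30) → 57
W(34) + 57 → 91
X(67) + 91 → 158
Each symbol's bit-cost is frequency × depth; summing gives 306 bits (equivalently 57 + 91 + 158).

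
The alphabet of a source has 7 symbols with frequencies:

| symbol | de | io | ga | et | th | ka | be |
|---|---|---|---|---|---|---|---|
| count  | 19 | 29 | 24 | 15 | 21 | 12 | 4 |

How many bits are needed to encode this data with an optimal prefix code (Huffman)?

Build the Huffman tree bottom-up:
combine be(4), ka(12) → 16
combine et(15), 16 → 31
combine de(19), th(21) → 40
combine ga(24), io(29) → 53
combine 31, 40 → 71
combine 53, 71 → 124
Total encoded bits = sum of merged weights = 16 + 31 + 40 + 53 + 71 + 124 = 335.

335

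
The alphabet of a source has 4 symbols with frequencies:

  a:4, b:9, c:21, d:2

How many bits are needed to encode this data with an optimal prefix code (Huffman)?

57

Greedily combine the two least-frequent nodes:
merge d(2) and a(4): 6
merge 6 and b(9): 15
merge 15 and c(21): 36
The encoded length is the sum of every internal node's weight: 6 + 15 + 36 = 57 bits.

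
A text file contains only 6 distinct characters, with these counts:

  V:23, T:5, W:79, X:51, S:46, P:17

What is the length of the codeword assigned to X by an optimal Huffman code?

2

Repeatedly merge the two smallest:
merge T(5) and P(17): 22
merge 22 and V(23): 45
merge 45 and S(46): 91
merge X(51) and W(79): 130
merge 91 and 130: 221
X sits 2 levels below the root, so its codeword is 2 bits.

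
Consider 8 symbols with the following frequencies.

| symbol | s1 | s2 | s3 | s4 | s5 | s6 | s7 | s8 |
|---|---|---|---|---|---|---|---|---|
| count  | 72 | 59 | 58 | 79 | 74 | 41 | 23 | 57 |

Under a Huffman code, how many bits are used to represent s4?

2

Build the tree from the bottom:
combine s7(23), s6(41) → 64
combine s8(57), s3(58) → 115
combine s2(59), 64 → 123
combine s1(72), s5(74) → 146
combine s4(79), 115 → 194
combine 123, 146 → 269
combine 194, 269 → 463
s4 sits 2 levels below the root, so its codeword is 2 bits.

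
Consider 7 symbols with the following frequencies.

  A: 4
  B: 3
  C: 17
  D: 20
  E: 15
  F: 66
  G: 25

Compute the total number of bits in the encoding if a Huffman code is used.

347

Merge the two smallest weights repeatedly:
merge B(3) and A(4): 7
merge 7 and E(15): 22
merge C(17) and D(20): 37
merge 22 and G(25): 47
merge 37 and 47: 84
merge F(66) and 84: 150
The encoded length is the sum of every internal node's weight: 7 + 22 + 37 + 47 + 84 + 150 = 347 bits.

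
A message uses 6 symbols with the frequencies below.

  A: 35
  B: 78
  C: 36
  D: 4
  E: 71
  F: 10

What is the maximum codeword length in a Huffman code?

Merge the two lowest-weight nodes at each step:
merge D(4) and F(10): 14
merge 14 and A(35): 49
merge C(36) and 49: 85
merge E(71) and B(78): 149
merge 85 and 149: 234
The rarest symbols sit at the bottom; the longest codeword is 4 bits.

4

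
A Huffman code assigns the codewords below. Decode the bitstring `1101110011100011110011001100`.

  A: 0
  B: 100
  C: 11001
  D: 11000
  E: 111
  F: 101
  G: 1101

GCDEBCB

Read left to right; each codeword is recognised as soon as it completes (prefix code):
  1101→G | 11001→C | 11000→D | 111→E | 100→B | 11001→C | 100→B
Decoded message: GCDEBCB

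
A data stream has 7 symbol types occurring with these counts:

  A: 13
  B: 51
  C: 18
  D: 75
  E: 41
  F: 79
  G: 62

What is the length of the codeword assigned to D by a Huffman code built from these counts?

2

Repeatedly merge the two smallest:
combine A(13), C(18) → 31
combine 31, E(41) → 72
combine B(51), G(62) → 113
combine 72, D(75) → 147
combine F(79), 113 → 192
combine 147, 192 → 339
D sits 2 levels below the root, so its codeword is 2 bits.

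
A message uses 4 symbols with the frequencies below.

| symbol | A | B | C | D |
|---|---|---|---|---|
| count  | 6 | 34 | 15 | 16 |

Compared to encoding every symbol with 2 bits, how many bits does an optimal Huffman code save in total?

13

Fixed-length: 2 bits × 71 symbols = 142 bits.
Huffman merges:
merge A(6) and C(15): 21
merge D(16) and 21: 37
merge B(34) and 37: 71
Huffman total = 21 + 37 + 71 = 129 bits.
Saving = 142 − 129 = 13 bits.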